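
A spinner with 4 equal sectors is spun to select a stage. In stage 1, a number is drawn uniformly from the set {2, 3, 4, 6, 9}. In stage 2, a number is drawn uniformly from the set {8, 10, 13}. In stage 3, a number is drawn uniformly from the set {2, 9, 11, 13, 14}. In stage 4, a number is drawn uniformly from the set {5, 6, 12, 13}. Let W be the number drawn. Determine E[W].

509/60

E[W | stage 1] = (2+3+4+6+9)/5 = 24/5.
E[W | stage 2] = (8+10+13)/3 = 31/3.
E[W | stage 3] = (2+9+11+13+14)/5 = 49/5.
E[W | stage 4] = (5+6+12+13)/4 = 9.
E[W] = (1/4)·(24/5) + (1/4)·(31/3) + (1/4)·(49/5) + (1/4)·(9) = 509/60.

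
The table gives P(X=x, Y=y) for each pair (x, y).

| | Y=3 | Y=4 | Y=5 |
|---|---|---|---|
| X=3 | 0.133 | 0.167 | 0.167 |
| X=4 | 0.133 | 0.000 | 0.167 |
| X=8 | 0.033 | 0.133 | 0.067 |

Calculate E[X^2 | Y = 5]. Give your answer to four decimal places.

21.1047

P(Y = 5) = 0.401.
Σ X^2·P over the event = 9·(0.167) + 16·(0.167) + 64·(0.067) = 8.463.
E[X^2 | Y = 5] = (8.463) / (0.401) = 21.1047.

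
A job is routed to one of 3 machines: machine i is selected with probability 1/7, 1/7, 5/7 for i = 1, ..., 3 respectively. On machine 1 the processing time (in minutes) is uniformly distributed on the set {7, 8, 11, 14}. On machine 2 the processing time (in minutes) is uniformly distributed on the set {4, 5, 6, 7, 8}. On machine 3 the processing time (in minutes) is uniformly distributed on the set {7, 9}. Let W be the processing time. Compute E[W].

8

E[W | machine 1] = (7+8+11+14)/4 = 10.
E[W | machine 2] = (4+5+6+7+8)/5 = 6.
E[W | machine 3] = (7+9)/2 = 8.
By the law of total expectation,
E[W] = (1/7)·(10) + (1/7)·(6) + (5/7)·(8) = 8.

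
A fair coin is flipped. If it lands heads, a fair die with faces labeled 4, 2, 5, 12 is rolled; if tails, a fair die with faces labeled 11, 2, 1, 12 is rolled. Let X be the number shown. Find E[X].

E[X | heads] = (4+2+5+12)/4 = 23/4.
E[X | tails] = (11+2+1+12)/4 = 13/2.
By the law of total expectation,
E[X] = (1/2)·(23/4) + (1/2)·(13/2) = 49/8.

49/8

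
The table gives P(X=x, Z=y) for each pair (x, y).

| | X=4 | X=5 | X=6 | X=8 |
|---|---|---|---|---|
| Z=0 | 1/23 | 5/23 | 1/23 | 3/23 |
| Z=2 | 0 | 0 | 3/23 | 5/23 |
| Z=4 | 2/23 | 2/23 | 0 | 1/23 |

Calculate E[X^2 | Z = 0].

369/10

P(Z = 0) = 10/23.
Σ X^2·P over the event = 16·(1/23) + 25·(5/23) + 36·(1/23) + 64·(3/23) = 369/23.
E[X^2 | Z = 0] = (369/23) / (10/23) = 369/10.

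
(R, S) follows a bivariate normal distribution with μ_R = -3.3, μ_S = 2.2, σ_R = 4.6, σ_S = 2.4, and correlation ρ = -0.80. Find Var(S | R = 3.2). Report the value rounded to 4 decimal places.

The conditional variance in a bivariate normal is σ_S²(1 − ρ²), independent of x.
Var(S | R=3.2) = (2.4)²·(1 − (-0.80)²) = 5.76·0.36 = 2.0736.

2.0736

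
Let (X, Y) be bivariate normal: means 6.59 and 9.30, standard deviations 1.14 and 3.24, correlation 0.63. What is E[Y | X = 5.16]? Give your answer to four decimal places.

E[Y | X=x] = μ_Y + ρ(σ_Y/σ_X)(x − μ_X) for jointly normal variables.
E[Y | X=5.16] = 9.30 + (0.63)·(3.24/1.14)·(5.16 − (6.59)) = 9.30 + (1.79053)·(-1.43) = 6.7395.

6.7395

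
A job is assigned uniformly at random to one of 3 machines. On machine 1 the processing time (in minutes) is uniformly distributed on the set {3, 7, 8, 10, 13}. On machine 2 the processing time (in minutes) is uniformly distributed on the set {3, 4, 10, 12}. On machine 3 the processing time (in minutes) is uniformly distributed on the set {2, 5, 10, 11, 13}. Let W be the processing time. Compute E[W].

473/60

E[W | machine 1] = (3+7+8+10+13)/5 = 41/5.
E[W | machine 2] = (3+4+10+12)/4 = 29/4.
E[W | machine 3] = (2+5+10+11+13)/5 = 41/5.
By the law of total expectation,
E[W] = (1/3)·(41/5) + (1/3)·(29/4) + (1/3)·(41/5) = 473/60.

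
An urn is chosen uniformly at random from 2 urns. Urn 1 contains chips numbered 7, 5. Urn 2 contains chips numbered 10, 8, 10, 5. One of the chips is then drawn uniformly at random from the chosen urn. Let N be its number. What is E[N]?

E[N | urn 1] = (7+5)/2 = 6.
E[N | urn 2] = (10+8+10+5)/4 = 33/4.
E[N] = (1/2)·(6) + (1/2)·(33/4) = 57/8.

57/8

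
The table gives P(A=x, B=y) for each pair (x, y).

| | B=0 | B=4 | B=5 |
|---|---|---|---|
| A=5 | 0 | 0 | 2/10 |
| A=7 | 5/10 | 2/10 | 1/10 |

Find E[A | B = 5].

17/3

P(B = 5) = 3/10.
Summing A·P(A=x,B=y) over the conditioning event gives 17/10.
E[A | B = 5] = (17/10) / (3/10) = 17/3.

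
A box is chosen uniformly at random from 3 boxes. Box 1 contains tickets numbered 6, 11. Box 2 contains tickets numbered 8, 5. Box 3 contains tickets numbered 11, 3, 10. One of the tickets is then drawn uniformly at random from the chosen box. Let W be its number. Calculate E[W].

23/3

E[W | box 1] = (6+11)/2 = 17/2.
E[W | box 2] = (8+5)/2 = 13/2.
E[W | box 3] = (11+3+10)/3 = 8.
By the law of total expectation,
E[W] = (1/3)·(17/2) + (1/3)·(13/2) + (1/3)·(8) = 23/3.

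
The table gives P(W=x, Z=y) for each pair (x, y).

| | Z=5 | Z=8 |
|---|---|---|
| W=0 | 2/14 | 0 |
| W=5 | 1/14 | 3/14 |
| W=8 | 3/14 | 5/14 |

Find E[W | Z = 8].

P(Z = 8) = 4/7.
Σ W·P over the event = 5·(3/14) + 8·(5/14) = 55/14.
E[W | Z = 8] = (55/14) / (4/7) = 55/8.

55/8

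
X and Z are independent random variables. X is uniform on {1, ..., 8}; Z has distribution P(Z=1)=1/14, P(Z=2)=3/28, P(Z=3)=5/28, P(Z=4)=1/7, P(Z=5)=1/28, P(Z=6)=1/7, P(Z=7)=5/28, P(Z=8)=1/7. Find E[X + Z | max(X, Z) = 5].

149/19

P(max(X, Z) = 5) = 19/224.
Summing (X+Z)·P(x,y) over outcomes with max(X, Z) = 5 gives 149/224.
E[X + Z | max(X, Z) = 5] = (149/224) / (19/224) = 149/19.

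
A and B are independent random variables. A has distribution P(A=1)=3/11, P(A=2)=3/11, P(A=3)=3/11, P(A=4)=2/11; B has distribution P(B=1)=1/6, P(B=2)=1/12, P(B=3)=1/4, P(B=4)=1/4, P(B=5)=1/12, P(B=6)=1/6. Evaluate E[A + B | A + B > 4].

P(A + B > 4) = 3/4.
Summing (A+B)·P(x,y) over outcomes with A + B > 4 gives 221/44.
E[A + B | A + B > 4] = (221/44) / (3/4) = 221/33.

221/33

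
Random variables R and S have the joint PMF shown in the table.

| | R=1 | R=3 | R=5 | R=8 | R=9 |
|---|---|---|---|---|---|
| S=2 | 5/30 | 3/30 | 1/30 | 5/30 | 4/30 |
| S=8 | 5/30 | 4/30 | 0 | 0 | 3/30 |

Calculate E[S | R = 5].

P(R = 5) = 1/30.
Σ S·P over the event = 2·(1/30) = 1/15.
E[S | R = 5] = (1/15) / (1/30) = 2.

2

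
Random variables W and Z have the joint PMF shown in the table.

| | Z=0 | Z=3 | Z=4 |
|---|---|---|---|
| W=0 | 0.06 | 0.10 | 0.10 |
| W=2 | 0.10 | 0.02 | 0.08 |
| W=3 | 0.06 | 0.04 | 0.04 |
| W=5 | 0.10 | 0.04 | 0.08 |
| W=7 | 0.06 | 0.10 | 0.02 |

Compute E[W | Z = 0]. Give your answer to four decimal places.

P(Z = 0) = 0.38.
Summing W·P(W=x,Z=y) over the conditioning event gives 1.30.
E[W | Z = 0] = (1.30) / (0.38) = 3.4211.

3.4211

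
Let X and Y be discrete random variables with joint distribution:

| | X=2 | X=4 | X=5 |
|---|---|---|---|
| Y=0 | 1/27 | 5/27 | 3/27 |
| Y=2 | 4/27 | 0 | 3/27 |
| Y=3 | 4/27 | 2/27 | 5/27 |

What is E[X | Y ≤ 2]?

15/4

P(Y ≤ 2) = 16/27.
Σ X·P over the event = 2·(1/27) + 2·(4/27) + 4·(5/27) + 5·(3/27) + 5·(3/27) = 20/9.
E[X | Y ≤ 2] = (20/9) / (16/27) = 15/4.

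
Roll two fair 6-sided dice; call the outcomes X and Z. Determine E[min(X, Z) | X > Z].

7/3

P(X > Z) = 5/12.
Summing min(X,Z)·P(x,y) over outcomes with X > Z gives 35/36.
E[min(X, Z) | X > Z] = (35/36) / (5/12) = 7/3.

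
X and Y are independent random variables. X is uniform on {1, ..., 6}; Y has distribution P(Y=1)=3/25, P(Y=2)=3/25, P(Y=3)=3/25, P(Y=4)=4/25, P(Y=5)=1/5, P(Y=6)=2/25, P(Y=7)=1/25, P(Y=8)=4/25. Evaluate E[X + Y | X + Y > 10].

337/28

P(X + Y > 10) = 14/75.
Summing (X+Y)·P(x,y) over outcomes with X + Y > 10 gives 337/150.
E[X + Y | X + Y > 10] = (337/150) / (14/75) = 337/28.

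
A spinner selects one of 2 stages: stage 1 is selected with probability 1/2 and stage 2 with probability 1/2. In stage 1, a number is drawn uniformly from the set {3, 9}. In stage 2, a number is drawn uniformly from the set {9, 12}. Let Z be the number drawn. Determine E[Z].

33/4

E[Z | stage 1] = (3+9)/2 = 6.
E[Z | stage 2] = (9+12)/2 = 21/2.
E[Z] = (1/2)·(6) + (1/2)·(21/2) = 33/4.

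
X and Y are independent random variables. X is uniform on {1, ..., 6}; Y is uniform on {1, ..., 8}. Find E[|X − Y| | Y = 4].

Outcomes with Y = 4: (1,4), (2,4), (3,4), (4,4), (5,4), (6,4), each with probability 1/48.
E[|X − Y| | Y = 4] = (3 + 2 + 1 + 0 + 1 + 2) / 6 = 3/2.

3/2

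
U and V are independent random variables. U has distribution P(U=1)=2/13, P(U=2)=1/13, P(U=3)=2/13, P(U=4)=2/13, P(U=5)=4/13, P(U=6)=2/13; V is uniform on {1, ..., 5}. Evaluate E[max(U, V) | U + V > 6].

189/37

P(U + V > 6) = 37/65.
Summing max(U,V)·P(x,y) over outcomes with U + V > 6 gives 189/65.
E[max(U, V) | U + V > 6] = (189/65) / (37/65) = 189/37.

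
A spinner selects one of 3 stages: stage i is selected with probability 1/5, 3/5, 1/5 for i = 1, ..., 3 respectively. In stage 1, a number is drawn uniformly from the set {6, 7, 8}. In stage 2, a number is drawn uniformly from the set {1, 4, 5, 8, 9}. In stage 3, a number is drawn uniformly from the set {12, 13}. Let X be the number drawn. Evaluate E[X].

E[X | stage 1] = (6+7+8)/3 = 7.
E[X | stage 2] = (1+4+5+8+9)/5 = 27/5.
E[X | stage 3] = (12+13)/2 = 25/2.
E[X] = (1/5)·(7) + (3/5)·(27/5) + (1/5)·(25/2) = 357/50.

357/50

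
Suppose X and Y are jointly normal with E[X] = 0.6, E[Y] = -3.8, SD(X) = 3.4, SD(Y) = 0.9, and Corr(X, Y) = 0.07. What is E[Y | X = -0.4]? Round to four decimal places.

For a bivariate normal, E[Y | X=x] = μ_Y + ρ·(σ_Y/σ_X)·(x − μ_X).
E[Y | X=-0.4] = -3.8 + (0.07)·(0.9/3.4)·(-0.4 − (0.6)) = -3.8 + (0.018529)·(-1) = -3.8185.

-3.8185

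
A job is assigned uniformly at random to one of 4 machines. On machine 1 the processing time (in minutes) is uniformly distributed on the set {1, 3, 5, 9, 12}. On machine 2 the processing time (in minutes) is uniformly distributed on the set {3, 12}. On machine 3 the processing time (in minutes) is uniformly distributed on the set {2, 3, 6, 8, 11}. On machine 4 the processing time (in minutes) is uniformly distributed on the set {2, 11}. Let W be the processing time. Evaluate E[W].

E[W | machine 1] = (1+3+5+9+12)/5 = 6.
E[W | machine 2] = (3+12)/2 = 15/2.
E[W | machine 3] = (2+3+6+8+11)/5 = 6.
E[W | machine 4] = (2+11)/2 = 13/2.
By the law of total expectation,
E[W] = (1/4)·(6) + (1/4)·(15/2) + (1/4)·(6) + (1/4)·(13/2) = 13/2.

13/2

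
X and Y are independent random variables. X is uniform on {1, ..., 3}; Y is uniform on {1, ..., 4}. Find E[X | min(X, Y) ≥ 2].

5/2

Outcomes with min(X, Y) ≥ 2: (2,2), (2,3), (2,4), (3,2), (3,3), (3,4), each with probability 1/12.
E[X | min(X, Y) ≥ 2] = (2 + 2 + 2 + 3 + 3 + 3) / 6 = 5/2.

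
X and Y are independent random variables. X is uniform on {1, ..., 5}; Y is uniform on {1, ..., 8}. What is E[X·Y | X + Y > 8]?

71/3

P(X + Y > 8) = 3/8.
Summing XY·P(x,y) over outcomes with X + Y > 8 gives 71/8.
E[X·Y | X + Y > 8] = (71/8) / (3/8) = 71/3.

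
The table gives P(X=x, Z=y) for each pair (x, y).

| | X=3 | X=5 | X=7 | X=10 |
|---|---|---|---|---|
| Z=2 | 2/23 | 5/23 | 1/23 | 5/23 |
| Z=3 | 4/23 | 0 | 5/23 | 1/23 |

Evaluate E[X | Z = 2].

P(Z = 2) = 13/23.
Σ X·P over the event = 3·(2/23) + 5·(5/23) + 7·(1/23) + 10·(5/23) = 88/23.
E[X | Z = 2] = (88/23) / (13/23) = 88/13.

88/13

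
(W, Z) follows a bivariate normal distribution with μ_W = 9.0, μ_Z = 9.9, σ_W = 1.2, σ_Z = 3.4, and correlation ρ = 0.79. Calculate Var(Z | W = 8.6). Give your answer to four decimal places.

4.3454

The conditional variance in a bivariate normal is σ_Z²(1 − ρ²), independent of x.
Var(Z | W=8.6) = (3.4)²·(1 − (0.79)²) = 11.56·0.3759 = 4.3454.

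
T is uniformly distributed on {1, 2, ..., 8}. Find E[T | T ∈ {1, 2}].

3/2

P(T ∈ {1, 2}) = 1/4.
Σ over the event: 1·1/8 + 2·1/8 = 3/8.
E[T | T ∈ {1, 2}] = (3/8) / (1/4) = 3/2.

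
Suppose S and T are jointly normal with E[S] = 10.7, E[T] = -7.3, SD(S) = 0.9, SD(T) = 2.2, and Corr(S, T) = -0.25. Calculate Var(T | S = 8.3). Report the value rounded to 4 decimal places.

Var(T | S=x) = (1 − ρ²)·σ_T².
Var(T | S=8.3) = (2.2)²·(1 − (-0.25)²) = 4.84·0.9375 = 4.5375.

4.5375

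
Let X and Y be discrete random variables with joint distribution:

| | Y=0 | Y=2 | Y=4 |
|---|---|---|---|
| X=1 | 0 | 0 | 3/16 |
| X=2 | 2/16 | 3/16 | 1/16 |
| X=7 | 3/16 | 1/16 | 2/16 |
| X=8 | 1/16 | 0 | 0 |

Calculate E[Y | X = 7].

P(X = 7) = 3/8.
Σ Y·P over the event = 0·(3/16) + 2·(1/16) + 4·(2/16) = 5/8.
E[Y | X = 7] = (5/8) / (3/8) = 5/3.

5/3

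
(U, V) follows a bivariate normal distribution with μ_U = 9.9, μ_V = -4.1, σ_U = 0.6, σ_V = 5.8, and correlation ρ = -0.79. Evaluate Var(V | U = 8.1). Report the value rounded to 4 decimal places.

Var(V | U=x) = (1 − ρ²)·σ_V².
Var(V | U=8.1) = (5.8)²·(1 − (-0.79)²) = 33.64·0.3759 = 12.6453.

12.6453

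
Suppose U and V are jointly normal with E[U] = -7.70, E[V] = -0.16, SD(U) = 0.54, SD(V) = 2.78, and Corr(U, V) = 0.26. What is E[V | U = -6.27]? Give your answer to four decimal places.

1.7541

The regression of V on U has slope ρ·σ_V/σ_U and passes through (μ_U, μ_V).
E[V | U=-6.27] = -0.16 + (0.26)·(2.78/0.54)·(-6.27 − (-7.70)) = -0.16 + (1.3385)·(1.43) = 1.7541.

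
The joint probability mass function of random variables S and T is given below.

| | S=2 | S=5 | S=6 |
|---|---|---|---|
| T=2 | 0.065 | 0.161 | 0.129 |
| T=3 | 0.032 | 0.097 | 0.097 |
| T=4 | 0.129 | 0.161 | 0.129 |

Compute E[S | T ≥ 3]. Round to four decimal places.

P(T ≥ 3) = 0.645.
Σ S·P over the event = 2·(0.032) + 2·(0.129) + 5·(0.097) + 5·(0.161) + 6·(0.097) + 6·(0.129) = 2.968.
E[S | T ≥ 3] = (2.968) / (0.645) = 4.6016.

4.6016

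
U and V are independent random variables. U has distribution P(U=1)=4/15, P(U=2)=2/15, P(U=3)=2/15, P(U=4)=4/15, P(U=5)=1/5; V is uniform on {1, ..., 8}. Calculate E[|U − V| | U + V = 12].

22/7

P(U + V = 12) = 7/120.
Summing |U−V|·P(x,y) over outcomes with U + V = 12 gives 11/60.
E[|U − V| | U + V = 12] = (11/60) / (7/120) = 22/7.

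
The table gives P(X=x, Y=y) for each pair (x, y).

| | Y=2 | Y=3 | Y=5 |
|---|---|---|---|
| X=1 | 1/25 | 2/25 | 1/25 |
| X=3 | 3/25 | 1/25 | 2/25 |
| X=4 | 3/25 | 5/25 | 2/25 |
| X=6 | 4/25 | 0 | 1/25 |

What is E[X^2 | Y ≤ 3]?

P(Y ≤ 3) = 19/25.
Σ X^2·P over the event = 1·(1/25) + 1·(2/25) + 9·(3/25) + 9·(1/25) + 16·(3/25) + 16·(5/25) + 36·(4/25) = 311/25.
E[X^2 | Y ≤ 3] = (311/25) / (19/25) = 311/19.

311/19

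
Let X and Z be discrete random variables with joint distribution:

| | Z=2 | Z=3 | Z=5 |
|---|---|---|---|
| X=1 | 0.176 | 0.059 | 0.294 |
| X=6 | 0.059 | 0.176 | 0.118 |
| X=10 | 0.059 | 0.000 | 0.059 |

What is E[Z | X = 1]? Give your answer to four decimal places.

3.7788

P(X = 1) = 0.529.
Σ Z·P over the event = 2·(0.176) + 3·(0.059) + 5·(0.294) = 1.999.
E[Z | X = 1] = (1.999) / (0.529) = 3.7788.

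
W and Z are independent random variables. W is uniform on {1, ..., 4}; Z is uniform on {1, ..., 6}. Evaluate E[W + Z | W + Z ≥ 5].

62/9

P(W + Z ≥ 5) = 3/4.
Summing (W+Z)·P(x,y) over outcomes with W + Z ≥ 5 gives 31/6.
E[W + Z | W + Z ≥ 5] = (31/6) / (3/4) = 62/9.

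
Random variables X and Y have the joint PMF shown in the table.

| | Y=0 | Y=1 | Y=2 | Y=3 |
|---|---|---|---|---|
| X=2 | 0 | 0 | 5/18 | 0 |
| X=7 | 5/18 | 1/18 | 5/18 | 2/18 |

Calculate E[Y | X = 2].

2

P(X = 2) = 5/18.
Σ Y·P over the event = 2·(5/18) = 5/9.
E[Y | X = 2] = (5/9) / (5/18) = 2.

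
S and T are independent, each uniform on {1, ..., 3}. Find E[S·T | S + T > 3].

Outcomes with S + T > 3: (1,3), (2,2), (2,3), (3,1), (3,2), (3,3), each with probability 1/9.
E[S·T | S + T > 3] = (3 + 4 + 6 + 3 + 6 + 9) / 6 = 31/6.

31/6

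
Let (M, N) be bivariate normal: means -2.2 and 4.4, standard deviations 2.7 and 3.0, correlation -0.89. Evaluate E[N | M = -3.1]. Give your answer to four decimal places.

5.2900

For a bivariate normal, E[N | M=x] = μ_N + ρ·(σ_N/σ_M)·(x − μ_M).
E[N | M=-3.1] = 4.4 + (-0.89)·(3.0/2.7)·(-3.1 − (-2.2)) = 4.4 + (-0.98889)·(-0.9) = 5.2900.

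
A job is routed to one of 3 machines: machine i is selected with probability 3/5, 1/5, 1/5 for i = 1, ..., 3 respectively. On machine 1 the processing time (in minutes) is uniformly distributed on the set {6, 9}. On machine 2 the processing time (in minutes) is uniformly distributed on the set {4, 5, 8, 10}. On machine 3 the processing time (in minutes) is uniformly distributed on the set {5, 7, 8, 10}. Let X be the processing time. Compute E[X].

147/20

E[X | machine 1] = (6+9)/2 = 15/2.
E[X | machine 2] = (4+5+8+10)/4 = 27/4.
E[X | machine 3] = (5+7+8+10)/4 = 15/2.
E[X] = (3/5)·(15/2) + (1/5)·(27/4) + (1/5)·(15/2) = 147/20.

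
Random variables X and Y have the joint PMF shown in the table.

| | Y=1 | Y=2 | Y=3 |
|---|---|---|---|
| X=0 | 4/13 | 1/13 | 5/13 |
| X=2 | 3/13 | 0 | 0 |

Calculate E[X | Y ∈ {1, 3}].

P(Y ∈ {1, 3}) = 12/13.
Σ X·P over the event = 0·(4/13) + 0·(5/13) + 2·(3/13) = 6/13.
E[X | Y ∈ {1, 3}] = (6/13) / (12/13) = 1/2.

1/2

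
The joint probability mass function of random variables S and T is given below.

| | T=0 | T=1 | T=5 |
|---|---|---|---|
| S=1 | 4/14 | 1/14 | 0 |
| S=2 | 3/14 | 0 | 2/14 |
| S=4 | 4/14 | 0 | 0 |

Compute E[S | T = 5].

P(T = 5) = 1/7.
Summing S·P(S=x,T=y) over the conditioning event gives 2/7.
E[S | T = 5] = (2/7) / (1/7) = 2.

2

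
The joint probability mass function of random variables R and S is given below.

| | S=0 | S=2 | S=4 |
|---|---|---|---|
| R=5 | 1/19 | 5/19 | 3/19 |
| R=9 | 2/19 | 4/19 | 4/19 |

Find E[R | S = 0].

P(S = 0) = 3/19.
Σ R·P over the event = 5·(1/19) + 9·(2/19) = 23/19.
E[R | S = 0] = (23/19) / (3/19) = 23/3.

23/3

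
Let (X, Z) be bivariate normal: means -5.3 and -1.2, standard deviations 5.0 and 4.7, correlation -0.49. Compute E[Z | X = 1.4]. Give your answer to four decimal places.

For a bivariate normal, E[Z | X=x] = μ_Z + ρ·(σ_Z/σ_X)·(x − μ_X).
E[Z | X=1.4] = -1.2 + (-0.49)·(4.7/5.0)·(1.4 − (-5.3)) = -1.2 + (-0.4606)·(6.7) = -4.2860.

-4.2860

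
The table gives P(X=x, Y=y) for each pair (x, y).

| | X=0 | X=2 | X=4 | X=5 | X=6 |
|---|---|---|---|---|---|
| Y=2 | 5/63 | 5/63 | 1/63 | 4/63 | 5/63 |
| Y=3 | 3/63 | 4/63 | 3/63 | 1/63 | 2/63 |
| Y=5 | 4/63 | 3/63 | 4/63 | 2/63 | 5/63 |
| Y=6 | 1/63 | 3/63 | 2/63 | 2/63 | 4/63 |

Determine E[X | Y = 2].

P(Y = 2) = 20/63.
Summing X·P(X=x,Y=y) over the conditioning event gives 64/63.
E[X | Y = 2] = (64/63) / (20/63) = 16/5.

16/5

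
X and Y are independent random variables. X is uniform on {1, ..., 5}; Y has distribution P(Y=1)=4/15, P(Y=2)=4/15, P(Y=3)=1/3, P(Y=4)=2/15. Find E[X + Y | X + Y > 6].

P(X + Y > 6) = 4/15.
Summing (X+Y)·P(x,y) over outcomes with X + Y > 6 gives 151/75.
E[X + Y | X + Y > 6] = (151/75) / (4/15) = 151/20.

151/20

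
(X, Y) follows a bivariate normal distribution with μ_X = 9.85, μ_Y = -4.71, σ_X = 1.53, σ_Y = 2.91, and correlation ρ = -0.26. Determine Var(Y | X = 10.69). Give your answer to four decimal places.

The conditional variance in a bivariate normal is σ_Y²(1 − ρ²), independent of x.
Var(Y | X=10.69) = (2.91)²·(1 − (-0.26)²) = 8.4681·0.9324 = 7.8957.

7.8957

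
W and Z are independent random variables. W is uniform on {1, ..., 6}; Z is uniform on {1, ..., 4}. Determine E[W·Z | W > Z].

145/14

P(W > Z) = 7/12.
Summing WZ·P(x,y) over outcomes with W > Z gives 145/24.
E[W·Z | W > Z] = (145/24) / (7/12) = 145/14.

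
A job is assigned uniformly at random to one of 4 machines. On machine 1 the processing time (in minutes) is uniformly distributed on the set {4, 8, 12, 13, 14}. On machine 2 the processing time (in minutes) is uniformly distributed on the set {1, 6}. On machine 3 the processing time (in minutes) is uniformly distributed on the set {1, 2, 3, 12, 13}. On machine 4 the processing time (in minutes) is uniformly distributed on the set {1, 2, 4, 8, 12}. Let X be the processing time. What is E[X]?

253/40

E[X | machine 1] = (4+8+12+13+14)/5 = 51/5.
E[X | machine 2] = (1+6)/2 = 7/2.
E[X | machine 3] = (1+2+3+12+13)/5 = 31/5.
E[X | machine 4] = (1+2+4+8+12)/5 = 27/5.
E[X] = (1/4)·(51/5) + (1/4)·(7/2) + (1/4)·(31/5) + (1/4)·(27/5) = 253/40.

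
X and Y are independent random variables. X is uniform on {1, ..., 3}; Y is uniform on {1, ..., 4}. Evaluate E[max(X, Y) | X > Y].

Outcomes with X > Y: (2,1), (3,1), (3,2), each with probability 1/12.
E[max(X, Y) | X > Y] = (2 + 3 + 3) / 3 = 8/3.

8/3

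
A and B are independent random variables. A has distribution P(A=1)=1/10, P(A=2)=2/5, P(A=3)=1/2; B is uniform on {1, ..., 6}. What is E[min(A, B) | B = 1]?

P(B = 1) = 1/6.
Summing min(A,B)·P(x,y) over outcomes with B = 1 gives 1/6.
E[min(A, B) | B = 1] = (1/6) / (1/6) = 1.

1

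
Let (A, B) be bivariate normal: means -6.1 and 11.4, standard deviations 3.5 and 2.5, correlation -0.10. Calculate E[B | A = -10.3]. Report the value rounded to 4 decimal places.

The regression of B on A has slope ρ·σ_B/σ_A and passes through (μ_A, μ_B).
E[B | A=-10.3] = 11.4 + (-0.10)·(2.5/3.5)·(-10.3 − (-6.1)) = 11.4 + (-0.071429)·(-4.2) = 11.7000.

11.7000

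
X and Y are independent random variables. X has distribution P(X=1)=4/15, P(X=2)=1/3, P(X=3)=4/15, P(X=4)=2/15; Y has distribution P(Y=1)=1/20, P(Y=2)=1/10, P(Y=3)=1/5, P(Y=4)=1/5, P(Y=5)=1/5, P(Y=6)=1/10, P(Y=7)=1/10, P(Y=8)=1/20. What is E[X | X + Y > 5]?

P(X + Y > 5) = 69/100.
Summing X·P(x,y) over outcomes with X + Y > 5 gives 87/50.
E[X | X + Y > 5] = (87/50) / (69/100) = 58/23.

58/23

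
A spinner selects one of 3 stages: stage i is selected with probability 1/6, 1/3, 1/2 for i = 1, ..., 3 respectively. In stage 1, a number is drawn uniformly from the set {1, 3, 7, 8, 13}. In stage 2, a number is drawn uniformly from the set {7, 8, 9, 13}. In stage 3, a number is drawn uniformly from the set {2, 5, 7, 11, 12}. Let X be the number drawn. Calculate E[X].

157/20

E[X | stage 1] = (1+3+7+8+13)/5 = 32/5.
E[X | stage 2] = (7+8+9+13)/4 = 37/4.
E[X | stage 3] = (2+5+7+11+12)/5 = 37/5.
E[X] = (1/6)·(32/5) + (1/3)·(37/4) + (1/2)·(37/5) = 157/20.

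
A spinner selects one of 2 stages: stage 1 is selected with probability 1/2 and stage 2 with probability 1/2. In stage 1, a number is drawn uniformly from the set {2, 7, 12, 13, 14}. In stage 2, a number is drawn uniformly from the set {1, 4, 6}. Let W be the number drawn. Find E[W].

199/30

E[W | stage 1] = (2+7+12+13+14)/5 = 48/5.
E[W | stage 2] = (1+4+6)/3 = 11/3.
By the law of total expectation,
E[W] = (1/2)·(48/5) + (1/2)·(11/3) = 199/30.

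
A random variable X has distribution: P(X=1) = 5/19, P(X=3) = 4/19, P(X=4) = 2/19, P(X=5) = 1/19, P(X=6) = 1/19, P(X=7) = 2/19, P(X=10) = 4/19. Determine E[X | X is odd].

3

P(X is odd) = 12/19.
Σ over the event: 1·5/19 + 3·4/19 + 5·1/19 + 7·2/19 = 36/19.
E[X | X is odd] = (36/19) / (12/19) = 3.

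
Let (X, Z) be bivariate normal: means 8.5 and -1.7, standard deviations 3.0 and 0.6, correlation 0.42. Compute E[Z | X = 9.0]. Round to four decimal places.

E[Z | X=x] = μ_Z + ρ(σ_Z/σ_X)(x − μ_X) for jointly normal variables.
E[Z | X=9.0] = -1.7 + (0.42)·(0.6/3.0)·(9.0 − (8.5)) = -1.7 + (0.084)·(0.5) = -1.6580.

-1.6580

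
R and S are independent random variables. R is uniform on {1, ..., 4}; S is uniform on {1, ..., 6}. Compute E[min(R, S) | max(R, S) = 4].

16/7

Outcomes with max(R, S) = 4: (1,4), (2,4), (3,4), (4,1), (4,2), (4,3), (4,4), each with probability 1/24.
E[min(R, S) | max(R, S) = 4] = (1 + 2 + 3 + 1 + 2 + 3 + 4) / 7 = 16/7.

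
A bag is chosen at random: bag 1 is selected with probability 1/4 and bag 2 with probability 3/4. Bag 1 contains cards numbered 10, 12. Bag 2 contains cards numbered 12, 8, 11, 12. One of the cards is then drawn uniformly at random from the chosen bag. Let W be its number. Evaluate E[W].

E[W | bag 1] = (10+12)/2 = 11.
E[W | bag 2] = (12+8+11+12)/4 = 43/4.
E[W] = (1/4)·(11) + (3/4)·(43/4) = 173/16.

173/16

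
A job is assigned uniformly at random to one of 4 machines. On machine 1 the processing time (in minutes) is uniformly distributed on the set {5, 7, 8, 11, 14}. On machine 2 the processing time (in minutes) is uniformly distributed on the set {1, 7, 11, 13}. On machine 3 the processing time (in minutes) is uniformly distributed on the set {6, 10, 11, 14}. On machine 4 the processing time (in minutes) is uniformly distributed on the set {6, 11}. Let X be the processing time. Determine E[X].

143/16

E[X | machine 1] = (5+7+8+11+14)/5 = 9.
E[X | machine 2] = (1+7+11+13)/4 = 8.
E[X | machine 3] = (6+10+11+14)/4 = 41/4.
E[X | machine 4] = (6+11)/2 = 17/2.
E[X] = (1/4)·(9) + (1/4)·(8) + (1/4)·(41/4) + (1/4)·(17/2) = 143/16.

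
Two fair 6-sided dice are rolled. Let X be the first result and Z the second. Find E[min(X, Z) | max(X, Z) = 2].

4/3

P(max(X, Z) = 2) = 1/12.
Summing min(X,Z)·P(x,y) over outcomes with max(X, Z) = 2 gives 1/9.
E[min(X, Z) | max(X, Z) = 2] = (1/9) / (1/12) = 4/3.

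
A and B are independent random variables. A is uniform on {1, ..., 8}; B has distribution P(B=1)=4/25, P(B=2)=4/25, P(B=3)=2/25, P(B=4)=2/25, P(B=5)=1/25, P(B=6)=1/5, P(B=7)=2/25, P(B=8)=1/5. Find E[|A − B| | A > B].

P(A > B) = 17/40.
Summing |A−B|·P(x,y) over outcomes with A > B gives 269/200.
E[|A − B| | A > B] = (269/200) / (17/40) = 269/85.

269/85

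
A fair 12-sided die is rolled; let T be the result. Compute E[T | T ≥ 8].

Given T ≥ 8, T is equally likely to be any of {8, 9, 10, 11, 12}.
E[T | T ≥ 8] = (8 + 9 + 10 + 11 + 12) / 5 = 10.

10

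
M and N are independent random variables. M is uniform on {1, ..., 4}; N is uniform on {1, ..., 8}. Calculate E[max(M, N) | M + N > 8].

7

Outcomes with M + N > 8: (1,8), (2,7), (2,8), (3,6), (3,7), (3,8), (4,5), (4,6), (4,7), (4,8), each with probability 1/32.
E[max(M, N) | M + N > 8] = (8 + 7 + 8 + 6 + 7 + 8 + 5 + 6 + 7 + 8) / 10 = 7.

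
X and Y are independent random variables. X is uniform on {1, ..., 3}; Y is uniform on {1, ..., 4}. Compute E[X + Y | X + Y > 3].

46/9

Outcomes with X + Y > 3: (1,3), (1,4), (2,2), (2,3), (2,4), (3,1), (3,2), (3,3), (3,4), each with probability 1/12.
E[X + Y | X + Y > 3] = (4 + 5 + 4 + 5 + 6 + 4 + 5 + 6 + 7) / 9 = 46/9.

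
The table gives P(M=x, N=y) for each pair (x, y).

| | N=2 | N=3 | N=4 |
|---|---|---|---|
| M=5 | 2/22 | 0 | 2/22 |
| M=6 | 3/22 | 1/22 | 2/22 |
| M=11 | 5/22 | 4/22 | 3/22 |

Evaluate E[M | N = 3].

10

P(N = 3) = 5/22.
Σ M·P over the event = 6·(1/22) + 11·(4/22) = 25/11.
E[M | N = 3] = (25/11) / (5/22) = 10.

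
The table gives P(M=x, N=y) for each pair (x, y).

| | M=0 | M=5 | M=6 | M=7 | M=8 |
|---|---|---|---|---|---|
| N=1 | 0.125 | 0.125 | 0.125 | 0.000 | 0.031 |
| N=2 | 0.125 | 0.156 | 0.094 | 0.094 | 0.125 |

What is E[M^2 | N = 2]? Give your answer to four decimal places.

P(N = 2) = 0.594.
Σ M^2·P over the event = 0·(0.125) + 25·(0.156) + 36·(0.094) + 49·(0.094) + 64·(0.125) = 19.890.
E[M^2 | N = 2] = (19.890) / (0.594) = 33.4848.

33.4848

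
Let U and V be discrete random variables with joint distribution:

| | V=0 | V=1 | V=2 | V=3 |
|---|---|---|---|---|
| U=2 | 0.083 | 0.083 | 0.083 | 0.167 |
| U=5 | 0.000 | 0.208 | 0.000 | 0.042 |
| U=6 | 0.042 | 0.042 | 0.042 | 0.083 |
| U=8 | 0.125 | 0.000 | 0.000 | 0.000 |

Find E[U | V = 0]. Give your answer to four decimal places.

5.6720

P(V = 0) = 0.250.
Σ U·P over the event = 2·(0.083) + 6·(0.042) + 8·(0.125) = 1.418.
E[U | V = 0] = (1.418) / (0.250) = 5.6720.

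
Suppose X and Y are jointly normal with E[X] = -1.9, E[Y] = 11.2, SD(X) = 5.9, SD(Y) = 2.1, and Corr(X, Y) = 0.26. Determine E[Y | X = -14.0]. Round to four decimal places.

10.0802

E[Y | X=x] = μ_Y + ρ(σ_Y/σ_X)(x − μ_X) for jointly normal variables.
E[Y | X=-14.0] = 11.2 + (0.26)·(2.1/5.9)·(-14.0 − (-1.9)) = 11.2 + (0.092542)·(-12.1) = 10.0802.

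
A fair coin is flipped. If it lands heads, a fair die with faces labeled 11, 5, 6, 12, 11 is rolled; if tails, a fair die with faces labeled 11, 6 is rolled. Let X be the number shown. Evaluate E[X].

35/4

E[X | heads] = (11+5+6+12+11)/5 = 9.
E[X | tails] = (11+6)/2 = 17/2.
By the law of total expectation,
E[X] = (1/2)·(9) + (1/2)·(17/2) = 35/4.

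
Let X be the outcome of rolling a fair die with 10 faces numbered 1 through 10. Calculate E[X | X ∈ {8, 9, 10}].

P(X ∈ {8, 9, 10}) = 3/10.
Σ over the event: 8·1/10 + 9·1/10 + 10·1/10 = 27/10.
E[X | X ∈ {8, 9, 10}] = (27/10) / (3/10) = 9.

9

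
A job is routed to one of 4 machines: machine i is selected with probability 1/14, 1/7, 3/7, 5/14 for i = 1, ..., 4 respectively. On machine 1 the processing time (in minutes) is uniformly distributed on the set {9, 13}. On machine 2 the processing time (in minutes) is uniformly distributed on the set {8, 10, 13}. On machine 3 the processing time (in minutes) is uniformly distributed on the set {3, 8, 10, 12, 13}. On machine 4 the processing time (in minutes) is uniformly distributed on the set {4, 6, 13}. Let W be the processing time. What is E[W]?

E[W | machine 1] = (9+13)/2 = 11.
E[W | machine 2] = (8+10+13)/3 = 31/3.
E[W | machine 3] = (3+8+10+12+13)/5 = 46/5.
E[W | machine 4] = (4+6+13)/3 = 23/3.
By the law of total expectation,
E[W] = (1/14)·(11) + (1/7)·(31/3) + (3/7)·(46/5) + (5/14)·(23/3) = 313/35.

313/35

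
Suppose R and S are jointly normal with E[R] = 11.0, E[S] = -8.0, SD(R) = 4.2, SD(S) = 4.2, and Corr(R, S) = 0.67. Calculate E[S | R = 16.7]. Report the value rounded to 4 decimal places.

-4.1810

E[S | R=x] = μ_S + ρ(σ_S/σ_R)(x − μ_R) for jointly normal variables.
E[S | R=16.7] = -8.0 + (0.67)·(4.2/4.2)·(16.7 − (11.0)) = -8.0 + (0.67)·(5.7) = -4.1810.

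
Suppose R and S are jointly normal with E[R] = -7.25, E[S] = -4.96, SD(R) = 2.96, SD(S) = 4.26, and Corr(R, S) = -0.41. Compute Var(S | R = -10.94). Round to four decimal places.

15.0970

Var(S | R=x) = (1 − ρ²)·σ_S².
Var(S | R=-10.94) = (4.26)²·(1 − (-0.41)²) = 18.1476·0.8319 = 15.0970.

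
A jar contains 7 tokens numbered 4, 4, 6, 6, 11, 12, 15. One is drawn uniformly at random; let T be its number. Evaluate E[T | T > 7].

38/3

P(T > 7) = 3/7.
Σ over the event: 11·1/7 + 12·1/7 + 15·1/7 = 38/7.
E[T | T > 7] = (38/7) / (3/7) = 38/3.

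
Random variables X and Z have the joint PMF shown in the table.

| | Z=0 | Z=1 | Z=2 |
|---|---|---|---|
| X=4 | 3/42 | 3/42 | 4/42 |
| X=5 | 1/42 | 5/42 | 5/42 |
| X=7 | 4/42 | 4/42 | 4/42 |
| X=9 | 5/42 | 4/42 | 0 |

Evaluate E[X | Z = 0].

90/13

P(Z = 0) = 13/42.
Summing X·P(X=x,Z=y) over the conditioning event gives 15/7.
E[X | Z = 0] = (15/7) / (13/42) = 90/13.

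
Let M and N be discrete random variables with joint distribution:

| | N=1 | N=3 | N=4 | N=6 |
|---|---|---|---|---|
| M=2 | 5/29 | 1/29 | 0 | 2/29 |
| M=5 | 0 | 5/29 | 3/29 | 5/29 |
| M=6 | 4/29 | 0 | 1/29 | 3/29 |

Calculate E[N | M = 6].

13/4

P(M = 6) = 8/29.
Summing N·P(M=x,N=y) over the conditioning event gives 26/29.
E[N | M = 6] = (26/29) / (8/29) = 13/4.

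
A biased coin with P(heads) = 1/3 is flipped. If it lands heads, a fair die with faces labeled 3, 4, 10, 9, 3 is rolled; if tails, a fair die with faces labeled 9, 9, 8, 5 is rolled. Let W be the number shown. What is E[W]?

E[W | heads] = (3+4+10+9+3)/5 = 29/5.
E[W | tails] = (9+9+8+5)/4 = 31/4.
By the law of total expectation,
E[W] = (1/3)·(29/5) + (2/3)·(31/4) = 71/10.

71/10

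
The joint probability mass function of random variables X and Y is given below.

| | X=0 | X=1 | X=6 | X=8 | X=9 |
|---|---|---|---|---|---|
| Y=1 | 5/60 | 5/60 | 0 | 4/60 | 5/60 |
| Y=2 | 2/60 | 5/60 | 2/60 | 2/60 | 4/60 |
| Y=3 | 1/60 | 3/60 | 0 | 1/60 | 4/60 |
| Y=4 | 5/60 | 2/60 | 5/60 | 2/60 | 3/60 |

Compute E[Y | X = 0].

32/13

P(X = 0) = 13/60.
Σ Y·P over the event = 1·(5/60) + 2·(2/60) + 3·(1/60) + 4·(5/60) = 8/15.
E[Y | X = 0] = (8/15) / (13/60) = 32/13.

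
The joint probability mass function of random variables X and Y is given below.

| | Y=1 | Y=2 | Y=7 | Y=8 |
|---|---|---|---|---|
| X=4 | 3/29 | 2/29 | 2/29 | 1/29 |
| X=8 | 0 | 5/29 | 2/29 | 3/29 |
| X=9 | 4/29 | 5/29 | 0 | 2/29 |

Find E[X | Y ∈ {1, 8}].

P(Y ∈ {1, 8}) = 13/29.
Summing X·P(X=x,Y=y) over the conditioning event gives 94/29.
E[X | Y ∈ {1, 8}] = (94/29) / (13/29) = 94/13.

94/13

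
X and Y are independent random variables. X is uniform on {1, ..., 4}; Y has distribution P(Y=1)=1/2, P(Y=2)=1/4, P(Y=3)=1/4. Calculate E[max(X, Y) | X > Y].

29/9

P(X > Y) = 9/16.
Summing max(X,Y)·P(x,y) over outcomes with X > Y gives 29/16.
E[max(X, Y) | X > Y] = (29/16) / (9/16) = 29/9.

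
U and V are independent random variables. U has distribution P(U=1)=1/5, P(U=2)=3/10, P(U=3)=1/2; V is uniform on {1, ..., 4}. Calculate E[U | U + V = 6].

21/8

P(U + V = 6) = 1/5.
Summing U·P(x,y) over outcomes with U + V = 6 gives 21/40.
E[U | U + V = 6] = (21/40) / (1/5) = 21/8.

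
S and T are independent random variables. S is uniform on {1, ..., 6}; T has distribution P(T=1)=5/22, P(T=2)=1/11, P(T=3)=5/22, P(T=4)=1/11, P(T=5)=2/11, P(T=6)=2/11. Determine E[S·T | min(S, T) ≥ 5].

P(min(S, T) ≥ 5) = 4/33.
Summing ST·P(x,y) over outcomes with min(S, T) ≥ 5 gives 11/3.
E[S·T | min(S, T) ≥ 5] = (11/3) / (4/33) = 121/4.

121/4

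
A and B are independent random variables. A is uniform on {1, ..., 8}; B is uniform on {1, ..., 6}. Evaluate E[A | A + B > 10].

7

Outcomes with A + B > 10: (5,6), (6,5), (6,6), (7,4), (7,5), (7,6), (8,3), (8,4), (8,5), (8,6), each with probability 1/48.
E[A | A + B > 10] = (5 + 6 + 6 + 7 + 7 + 7 + 8 + 8 + 8 + 8) / 10 = 7.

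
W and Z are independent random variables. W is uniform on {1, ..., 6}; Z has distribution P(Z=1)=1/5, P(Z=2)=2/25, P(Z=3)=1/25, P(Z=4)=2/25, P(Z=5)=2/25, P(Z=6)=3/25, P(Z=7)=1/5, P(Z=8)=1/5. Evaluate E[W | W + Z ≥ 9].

P(W + Z ≥ 9) = 13/25.
Summing W·P(x,y) over outcomes with W + Z ≥ 9 gives 317/150.
E[W | W + Z ≥ 9] = (317/150) / (13/25) = 317/78.

317/78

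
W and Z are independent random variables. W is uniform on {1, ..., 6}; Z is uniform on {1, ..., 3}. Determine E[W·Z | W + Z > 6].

73/6

Outcomes with W + Z > 6: (4,3), (5,2), (5,3), (6,1), (6,2), (6,3), each with probability 1/18.
E[W·Z | W + Z > 6] = (12 + 10 + 15 + 6 + 12 + 18) / 6 = 73/6.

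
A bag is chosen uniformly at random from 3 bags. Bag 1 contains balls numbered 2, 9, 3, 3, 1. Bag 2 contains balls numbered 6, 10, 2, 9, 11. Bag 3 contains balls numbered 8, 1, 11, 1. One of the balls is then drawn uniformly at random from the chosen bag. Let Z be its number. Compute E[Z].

329/60

E[Z | bag 1] = (2+9+3+3+1)/5 = 18/5.
E[Z | bag 2] = (6+10+2+9+11)/5 = 38/5.
E[Z | bag 3] = (8+1+11+1)/4 = 21/4.
By the law of total expectation,
E[Z] = (1/3)·(18/5) + (1/3)·(38/5) + (1/3)·(21/4) = 329/60.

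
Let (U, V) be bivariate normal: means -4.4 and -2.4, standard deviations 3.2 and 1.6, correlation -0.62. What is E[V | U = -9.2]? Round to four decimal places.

E[V | U=x] = μ_V + ρ(σ_V/σ_U)(x − μ_U) for jointly normal variables.
E[V | U=-9.2] = -2.4 + (-0.62)·(1.6/3.2)·(-9.2 − (-4.4)) = -2.4 + (-0.31)·(-4.8) = -0.9120.

-0.9120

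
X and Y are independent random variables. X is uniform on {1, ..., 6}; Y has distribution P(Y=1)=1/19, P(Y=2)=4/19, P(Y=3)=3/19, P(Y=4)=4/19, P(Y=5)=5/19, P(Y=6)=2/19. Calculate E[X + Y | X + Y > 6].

614/71

P(X + Y > 6) = 71/114.
Summing (X+Y)·P(x,y) over outcomes with X + Y > 6 gives 307/57.
E[X + Y | X + Y > 6] = (307/57) / (71/114) = 614/71.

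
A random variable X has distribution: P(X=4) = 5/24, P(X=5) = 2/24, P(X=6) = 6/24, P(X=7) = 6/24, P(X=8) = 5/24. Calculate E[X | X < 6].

P(X < 6) = 7/24.
Σ over the event: 4·5/24 + 5·1/12 = 5/4.
E[X | X < 6] = (5/4) / (7/24) = 30/7.

30/7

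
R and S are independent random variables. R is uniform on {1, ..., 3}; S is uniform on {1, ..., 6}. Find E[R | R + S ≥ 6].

20/9

Outcomes with R + S ≥ 6: (1,5), (1,6), (2,4), (2,5), (2,6), (3,3), (3,4), (3,5), (3,6), each with probability 1/18.
E[R | R + S ≥ 6] = (1 + 1 + 2 + 2 + 2 + 3 + 3 + 3 + 3) / 9 = 20/9.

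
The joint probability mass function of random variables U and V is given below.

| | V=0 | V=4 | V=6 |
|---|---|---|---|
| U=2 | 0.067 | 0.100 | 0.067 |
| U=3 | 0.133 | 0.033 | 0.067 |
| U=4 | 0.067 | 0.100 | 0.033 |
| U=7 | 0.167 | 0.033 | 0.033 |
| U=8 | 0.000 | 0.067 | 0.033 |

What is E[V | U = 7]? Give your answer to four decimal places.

1.4163

P(U = 7) = 0.233.
Σ V·P over the event = 0·(0.167) + 4·(0.033) + 6·(0.033) = 0.330.
E[V | U = 7] = (0.330) / (0.233) = 1.4163.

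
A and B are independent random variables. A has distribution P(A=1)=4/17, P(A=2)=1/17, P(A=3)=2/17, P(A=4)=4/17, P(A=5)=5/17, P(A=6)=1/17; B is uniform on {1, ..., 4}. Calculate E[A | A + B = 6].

49/12

P(A + B = 6) = 3/17.
Summing A·P(x,y) over outcomes with A + B = 6 gives 49/68.
E[A | A + B = 6] = (49/68) / (3/17) = 49/12.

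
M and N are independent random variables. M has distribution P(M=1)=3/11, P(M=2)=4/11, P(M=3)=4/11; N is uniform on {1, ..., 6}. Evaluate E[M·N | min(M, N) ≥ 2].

10

P(min(M, N) ≥ 2) = 20/33.
Summing MN·P(x,y) over outcomes with min(M, N) ≥ 2 gives 200/33.
E[M·N | min(M, N) ≥ 2] = (200/33) / (20/33) = 10.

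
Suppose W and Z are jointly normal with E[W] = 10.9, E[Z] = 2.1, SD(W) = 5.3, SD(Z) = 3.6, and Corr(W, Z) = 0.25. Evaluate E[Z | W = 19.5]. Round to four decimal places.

3.5604

The regression of Z on W has slope ρ·σ_Z/σ_W and passes through (μ_W, μ_Z).
E[Z | W=19.5] = 2.1 + (0.25)·(3.6/5.3)·(19.5 − (10.9)) = 2.1 + (0.16981)·(8.6) = 3.5604.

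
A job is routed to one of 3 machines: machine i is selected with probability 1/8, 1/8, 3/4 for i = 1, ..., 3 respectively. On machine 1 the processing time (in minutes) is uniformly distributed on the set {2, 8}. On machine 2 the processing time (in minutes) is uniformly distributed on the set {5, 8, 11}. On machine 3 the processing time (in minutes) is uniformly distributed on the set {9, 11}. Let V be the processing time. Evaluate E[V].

E[V | machine 1] = (2+8)/2 = 5.
E[V | machine 2] = (5+8+11)/3 = 8.
E[V | machine 3] = (9+11)/2 = 10.
E[V] = (1/8)·(5) + (1/8)·(8) + (3/4)·(10) = 73/8.

73/8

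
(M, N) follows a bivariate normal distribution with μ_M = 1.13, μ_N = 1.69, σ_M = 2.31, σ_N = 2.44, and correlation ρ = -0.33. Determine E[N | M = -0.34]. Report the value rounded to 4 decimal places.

For a bivariate normal, E[N | M=x] = μ_N + ρ·(σ_N/σ_M)·(x − μ_M).
E[N | M=-0.34] = 1.69 + (-0.33)·(2.44/2.31)·(-0.34 − (1.13)) = 1.69 + (-0.34857)·(-1.47) = 2.2024.

2.2024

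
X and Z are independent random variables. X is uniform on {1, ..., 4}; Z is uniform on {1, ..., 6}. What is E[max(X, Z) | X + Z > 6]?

51/10

Outcomes with X + Z > 6: (1,6), (2,5), (2,6), (3,4), (3,5), (3,6), (4,3), (4,4), (4,5), (4,6), each with probability 1/24.
E[max(X, Z) | X + Z > 6] = (6 + 5 + 6 + 4 + 5 + 6 + 4 + 4 + 5 + 6) / 10 = 51/10.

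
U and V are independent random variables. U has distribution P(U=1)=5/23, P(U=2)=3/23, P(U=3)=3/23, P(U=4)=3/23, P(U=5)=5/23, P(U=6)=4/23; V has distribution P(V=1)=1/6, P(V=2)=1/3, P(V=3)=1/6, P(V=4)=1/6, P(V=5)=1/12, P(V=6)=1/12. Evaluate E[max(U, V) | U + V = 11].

6

P(U + V = 11) = 3/92.
Summing max(U,V)·P(x,y) over outcomes with U + V = 11 gives 9/46.
E[max(U, V) | U + V = 11] = (9/46) / (3/92) = 6.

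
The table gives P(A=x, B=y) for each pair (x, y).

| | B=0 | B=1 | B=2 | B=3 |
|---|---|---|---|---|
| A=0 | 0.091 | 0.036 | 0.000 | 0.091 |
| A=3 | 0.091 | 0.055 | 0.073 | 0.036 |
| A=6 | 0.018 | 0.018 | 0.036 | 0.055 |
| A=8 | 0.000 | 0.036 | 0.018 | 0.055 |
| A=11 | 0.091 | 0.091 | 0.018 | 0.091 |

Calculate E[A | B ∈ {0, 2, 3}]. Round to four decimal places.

P(B ∈ {0, 2, 3}) = 0.764.
Summing A·P(A=x,B=y) over the conditioning event gives 4.038.
E[A | B ∈ {0, 2, 3}] = (4.038) / (0.764) = 5.2853.

5.2853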